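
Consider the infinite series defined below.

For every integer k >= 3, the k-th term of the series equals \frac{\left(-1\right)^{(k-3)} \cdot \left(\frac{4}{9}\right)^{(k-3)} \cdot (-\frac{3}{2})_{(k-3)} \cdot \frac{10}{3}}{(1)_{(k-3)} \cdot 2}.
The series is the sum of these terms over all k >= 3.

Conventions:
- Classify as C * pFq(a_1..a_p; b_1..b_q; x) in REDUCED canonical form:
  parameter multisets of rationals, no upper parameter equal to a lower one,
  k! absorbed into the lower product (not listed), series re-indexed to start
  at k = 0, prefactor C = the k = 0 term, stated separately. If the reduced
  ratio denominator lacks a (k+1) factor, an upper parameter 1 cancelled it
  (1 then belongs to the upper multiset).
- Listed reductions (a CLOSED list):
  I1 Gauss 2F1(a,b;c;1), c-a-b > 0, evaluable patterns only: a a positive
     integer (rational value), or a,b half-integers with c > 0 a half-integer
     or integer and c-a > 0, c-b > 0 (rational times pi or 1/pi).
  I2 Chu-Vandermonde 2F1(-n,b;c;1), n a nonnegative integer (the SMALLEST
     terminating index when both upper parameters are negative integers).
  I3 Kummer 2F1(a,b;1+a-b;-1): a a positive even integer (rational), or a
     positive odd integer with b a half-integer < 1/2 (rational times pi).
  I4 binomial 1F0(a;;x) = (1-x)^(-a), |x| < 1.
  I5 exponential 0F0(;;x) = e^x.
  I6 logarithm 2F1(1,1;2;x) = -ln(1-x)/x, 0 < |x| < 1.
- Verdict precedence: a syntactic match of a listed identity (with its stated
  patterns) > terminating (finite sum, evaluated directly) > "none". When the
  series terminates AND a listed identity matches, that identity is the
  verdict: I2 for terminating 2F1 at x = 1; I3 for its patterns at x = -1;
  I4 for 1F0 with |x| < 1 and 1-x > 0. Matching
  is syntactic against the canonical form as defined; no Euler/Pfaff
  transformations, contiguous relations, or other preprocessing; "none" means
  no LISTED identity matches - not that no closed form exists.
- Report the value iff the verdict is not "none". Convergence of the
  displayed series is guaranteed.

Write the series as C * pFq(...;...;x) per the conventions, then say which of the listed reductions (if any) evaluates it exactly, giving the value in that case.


The series (x = -\frac{4}{9}) is 1F0: upper {-\frac{3}{2}}, lower {-}, prefactor \frac{5}{3}. Verdict: this is the I4 binomial reduction (the 1F0 binomial series: exponent 3/2, x = -\frac{4}{9}). Exact value: \frac{5}{3} \cdot \left(\frac{13}{9}\right)^{\frac{3}{2}}.

The tell: with t_0 = \frac{5}{3}, the (-1)^k factor (prefactor 5/3) folds into the argument's sign.
Ratio: r(k) = -\frac{4}{9} * (k-\frac{3}{2}) / [(k+1)] - poly over poly, x = -\frac{4}{9} from leading terms; C = \frac{5}{3} at k = 0.


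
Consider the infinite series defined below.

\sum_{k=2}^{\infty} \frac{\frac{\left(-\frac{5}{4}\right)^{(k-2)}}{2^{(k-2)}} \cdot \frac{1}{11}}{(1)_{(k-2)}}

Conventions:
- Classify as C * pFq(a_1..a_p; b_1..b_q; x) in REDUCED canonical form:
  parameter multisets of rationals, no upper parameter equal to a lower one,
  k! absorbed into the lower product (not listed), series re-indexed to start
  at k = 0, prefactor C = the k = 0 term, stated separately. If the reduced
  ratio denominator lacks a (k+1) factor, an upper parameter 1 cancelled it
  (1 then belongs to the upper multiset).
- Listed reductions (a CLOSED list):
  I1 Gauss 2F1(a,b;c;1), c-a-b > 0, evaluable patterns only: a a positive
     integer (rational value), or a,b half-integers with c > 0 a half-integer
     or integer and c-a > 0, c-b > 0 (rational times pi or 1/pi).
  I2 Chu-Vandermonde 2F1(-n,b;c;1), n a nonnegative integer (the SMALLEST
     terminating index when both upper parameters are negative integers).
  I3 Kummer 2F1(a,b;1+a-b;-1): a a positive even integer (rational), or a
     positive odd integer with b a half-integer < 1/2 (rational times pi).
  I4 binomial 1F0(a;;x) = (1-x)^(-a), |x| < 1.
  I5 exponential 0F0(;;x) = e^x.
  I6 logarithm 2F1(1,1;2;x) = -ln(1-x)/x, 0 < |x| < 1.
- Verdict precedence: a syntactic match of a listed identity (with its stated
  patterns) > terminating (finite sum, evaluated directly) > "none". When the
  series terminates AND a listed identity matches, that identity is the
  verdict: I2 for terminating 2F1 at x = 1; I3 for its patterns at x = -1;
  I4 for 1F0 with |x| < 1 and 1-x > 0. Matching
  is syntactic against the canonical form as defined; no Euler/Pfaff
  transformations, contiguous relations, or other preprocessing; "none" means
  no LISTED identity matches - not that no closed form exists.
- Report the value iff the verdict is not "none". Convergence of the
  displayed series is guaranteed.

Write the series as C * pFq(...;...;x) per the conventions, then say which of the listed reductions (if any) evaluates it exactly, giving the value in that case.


The series (x = -\frac{5}{8}) is 0F0: upper {-}, lower {-}, prefactor \frac{1}{11}. Verdict: exponential (I5) fires (the 0F0 exponential series at x = -\frac{5}{8}). Its exact value is \frac{1}{11} \cdot e^{-\frac{5}{8}}.

Key step: t_0 being \frac{1}{11}, (1)_k (C = 1/11, x = -5/8) is k! itself.
Consecutive-term ratio: r(k) = -\frac{5}{8} * 1 / [(k+1)] - poly over poly, x = -\frac{5}{8} from leading terms; C = \frac{1}{11} at k = 0.


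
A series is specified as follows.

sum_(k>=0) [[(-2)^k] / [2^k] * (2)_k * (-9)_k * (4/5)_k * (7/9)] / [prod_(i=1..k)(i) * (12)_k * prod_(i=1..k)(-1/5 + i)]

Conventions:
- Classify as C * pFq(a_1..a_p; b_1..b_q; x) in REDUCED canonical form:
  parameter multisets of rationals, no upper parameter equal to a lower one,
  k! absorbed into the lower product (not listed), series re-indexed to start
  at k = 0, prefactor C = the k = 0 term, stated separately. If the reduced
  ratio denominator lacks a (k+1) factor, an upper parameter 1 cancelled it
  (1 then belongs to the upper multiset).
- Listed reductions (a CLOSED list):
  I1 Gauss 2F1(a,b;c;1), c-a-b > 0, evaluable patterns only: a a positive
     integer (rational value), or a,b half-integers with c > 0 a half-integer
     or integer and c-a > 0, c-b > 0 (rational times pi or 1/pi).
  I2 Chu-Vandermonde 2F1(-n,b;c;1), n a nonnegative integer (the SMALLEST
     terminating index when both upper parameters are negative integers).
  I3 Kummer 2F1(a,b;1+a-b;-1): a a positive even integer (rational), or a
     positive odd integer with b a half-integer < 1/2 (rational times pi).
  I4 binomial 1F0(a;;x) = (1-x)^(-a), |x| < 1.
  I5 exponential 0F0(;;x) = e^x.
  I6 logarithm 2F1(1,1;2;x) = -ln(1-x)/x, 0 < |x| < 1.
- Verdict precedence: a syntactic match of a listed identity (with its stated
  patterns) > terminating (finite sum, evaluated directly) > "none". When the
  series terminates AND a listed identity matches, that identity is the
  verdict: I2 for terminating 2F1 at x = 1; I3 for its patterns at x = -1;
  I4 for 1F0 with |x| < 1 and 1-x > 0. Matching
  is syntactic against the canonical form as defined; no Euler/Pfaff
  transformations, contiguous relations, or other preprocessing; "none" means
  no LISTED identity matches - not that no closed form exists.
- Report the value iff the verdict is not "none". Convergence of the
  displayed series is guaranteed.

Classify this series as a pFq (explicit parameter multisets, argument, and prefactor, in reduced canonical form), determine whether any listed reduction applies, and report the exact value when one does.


Classification (C = 7/9): 2F1 with upper {-9, 2}, lower {12}, argument x = -1. Verdict: Kummer (I3) matches (x = -1; c = 12 equals 1+a-b for upper {-9, 2}: listed pattern). Its exact value is 77/18.

Structural cue: t_0 = 7/9 here, and the parameter 4/5 appears in both the upper and lower lists and cancels.
Consecutive-term ratio: r(k) = (-1) * (k-9) (k+2) / [(k+12) (k+1)] - rational; roots negated = parameters, x = (-1), C = 7/9.


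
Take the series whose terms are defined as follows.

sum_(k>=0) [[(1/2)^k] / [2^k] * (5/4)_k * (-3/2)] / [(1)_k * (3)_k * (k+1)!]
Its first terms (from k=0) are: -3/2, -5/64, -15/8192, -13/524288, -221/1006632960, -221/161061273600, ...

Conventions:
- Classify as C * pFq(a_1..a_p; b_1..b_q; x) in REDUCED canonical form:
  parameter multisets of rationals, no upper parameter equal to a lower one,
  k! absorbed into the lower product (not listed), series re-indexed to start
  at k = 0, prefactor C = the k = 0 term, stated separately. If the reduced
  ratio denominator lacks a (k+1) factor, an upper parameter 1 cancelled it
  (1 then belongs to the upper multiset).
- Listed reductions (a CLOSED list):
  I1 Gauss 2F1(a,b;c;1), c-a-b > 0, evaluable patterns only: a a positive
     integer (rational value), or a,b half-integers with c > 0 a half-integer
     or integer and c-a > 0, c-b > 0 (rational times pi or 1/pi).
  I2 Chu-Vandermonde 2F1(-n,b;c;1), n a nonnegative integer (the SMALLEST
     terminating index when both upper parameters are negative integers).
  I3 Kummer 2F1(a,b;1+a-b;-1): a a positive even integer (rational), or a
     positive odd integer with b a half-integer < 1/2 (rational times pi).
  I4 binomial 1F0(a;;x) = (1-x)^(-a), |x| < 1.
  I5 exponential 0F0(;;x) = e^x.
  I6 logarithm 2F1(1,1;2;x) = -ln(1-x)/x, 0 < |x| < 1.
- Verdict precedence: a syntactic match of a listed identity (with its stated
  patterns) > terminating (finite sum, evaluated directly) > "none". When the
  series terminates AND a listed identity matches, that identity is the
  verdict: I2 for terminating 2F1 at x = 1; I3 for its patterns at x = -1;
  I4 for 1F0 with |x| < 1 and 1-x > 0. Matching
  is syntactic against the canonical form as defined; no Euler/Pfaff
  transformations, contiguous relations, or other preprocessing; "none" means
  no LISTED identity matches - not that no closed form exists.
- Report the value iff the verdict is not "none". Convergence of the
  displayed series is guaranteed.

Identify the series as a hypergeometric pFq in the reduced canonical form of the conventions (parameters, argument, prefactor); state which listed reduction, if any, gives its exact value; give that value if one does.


This is -3/2 * 1F2(5/4; 2, 3; 1/4) in reduced canonical form. Verdict: none - this 1F2 at x = 1/4 matches no listed pattern, and upper {5/4} holds no stopper.

The tell: x = (1/4) and the two k-th powers (prefactor -3/2) combine into one argument.
Term ratio: r(k) = (1/4) * (k+5/4) / [(k+2) (k+3) (k+1)] - poly over poly, x = (1/4) from leading terms; C = -3/2 at k = 0.


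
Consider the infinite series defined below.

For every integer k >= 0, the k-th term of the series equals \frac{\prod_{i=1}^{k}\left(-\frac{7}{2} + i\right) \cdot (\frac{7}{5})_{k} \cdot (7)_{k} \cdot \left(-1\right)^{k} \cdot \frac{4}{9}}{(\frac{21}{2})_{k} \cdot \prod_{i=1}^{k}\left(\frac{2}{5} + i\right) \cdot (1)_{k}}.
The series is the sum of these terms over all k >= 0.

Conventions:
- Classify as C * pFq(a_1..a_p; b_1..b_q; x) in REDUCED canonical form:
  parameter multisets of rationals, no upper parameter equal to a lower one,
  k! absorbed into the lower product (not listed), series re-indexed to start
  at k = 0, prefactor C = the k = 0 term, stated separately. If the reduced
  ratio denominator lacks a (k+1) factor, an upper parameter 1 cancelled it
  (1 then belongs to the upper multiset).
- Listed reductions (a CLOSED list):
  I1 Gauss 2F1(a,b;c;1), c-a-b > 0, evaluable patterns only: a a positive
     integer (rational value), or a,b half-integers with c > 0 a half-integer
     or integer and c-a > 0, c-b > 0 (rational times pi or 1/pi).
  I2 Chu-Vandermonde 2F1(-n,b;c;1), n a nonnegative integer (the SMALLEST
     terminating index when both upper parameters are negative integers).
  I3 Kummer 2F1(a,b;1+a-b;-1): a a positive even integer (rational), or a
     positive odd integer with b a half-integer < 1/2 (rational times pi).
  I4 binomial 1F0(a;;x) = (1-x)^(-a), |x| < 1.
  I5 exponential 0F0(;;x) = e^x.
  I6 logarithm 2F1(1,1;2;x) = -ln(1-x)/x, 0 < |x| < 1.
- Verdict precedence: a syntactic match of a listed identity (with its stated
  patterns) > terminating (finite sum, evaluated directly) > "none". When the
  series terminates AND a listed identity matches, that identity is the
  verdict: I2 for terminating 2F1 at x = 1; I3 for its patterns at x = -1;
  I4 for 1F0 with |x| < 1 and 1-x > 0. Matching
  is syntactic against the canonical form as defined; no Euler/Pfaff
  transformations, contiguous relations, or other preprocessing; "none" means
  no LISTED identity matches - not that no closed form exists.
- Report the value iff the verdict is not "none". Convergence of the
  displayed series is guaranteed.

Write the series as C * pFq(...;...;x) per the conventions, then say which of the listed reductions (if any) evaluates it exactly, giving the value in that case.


The series (x = -1) is 2F1: upper {-\frac{5}{2}, 7}, lower {\frac{21}{2}}, prefactor \frac{4}{9}. Verdict: Kummer (I3) fires (x = -1; c = \frac{21}{2} equals 1+a-b for upper {-\frac{5}{2}, 7}: listed pattern). Sum: \frac{1616615}{3145728} \cdot \pi.

Key observation: t_0 = \frac{4}{9} here, and (1)_k (C = 4/9) is k! itself.
Step ratio: r(k) = -1 * (k-\frac{5}{2}) (k+7) / [(k+\frac{21}{2}) (k+1)] - rational; roots negated = parameters, x = -1, C = \frac{4}{9}.


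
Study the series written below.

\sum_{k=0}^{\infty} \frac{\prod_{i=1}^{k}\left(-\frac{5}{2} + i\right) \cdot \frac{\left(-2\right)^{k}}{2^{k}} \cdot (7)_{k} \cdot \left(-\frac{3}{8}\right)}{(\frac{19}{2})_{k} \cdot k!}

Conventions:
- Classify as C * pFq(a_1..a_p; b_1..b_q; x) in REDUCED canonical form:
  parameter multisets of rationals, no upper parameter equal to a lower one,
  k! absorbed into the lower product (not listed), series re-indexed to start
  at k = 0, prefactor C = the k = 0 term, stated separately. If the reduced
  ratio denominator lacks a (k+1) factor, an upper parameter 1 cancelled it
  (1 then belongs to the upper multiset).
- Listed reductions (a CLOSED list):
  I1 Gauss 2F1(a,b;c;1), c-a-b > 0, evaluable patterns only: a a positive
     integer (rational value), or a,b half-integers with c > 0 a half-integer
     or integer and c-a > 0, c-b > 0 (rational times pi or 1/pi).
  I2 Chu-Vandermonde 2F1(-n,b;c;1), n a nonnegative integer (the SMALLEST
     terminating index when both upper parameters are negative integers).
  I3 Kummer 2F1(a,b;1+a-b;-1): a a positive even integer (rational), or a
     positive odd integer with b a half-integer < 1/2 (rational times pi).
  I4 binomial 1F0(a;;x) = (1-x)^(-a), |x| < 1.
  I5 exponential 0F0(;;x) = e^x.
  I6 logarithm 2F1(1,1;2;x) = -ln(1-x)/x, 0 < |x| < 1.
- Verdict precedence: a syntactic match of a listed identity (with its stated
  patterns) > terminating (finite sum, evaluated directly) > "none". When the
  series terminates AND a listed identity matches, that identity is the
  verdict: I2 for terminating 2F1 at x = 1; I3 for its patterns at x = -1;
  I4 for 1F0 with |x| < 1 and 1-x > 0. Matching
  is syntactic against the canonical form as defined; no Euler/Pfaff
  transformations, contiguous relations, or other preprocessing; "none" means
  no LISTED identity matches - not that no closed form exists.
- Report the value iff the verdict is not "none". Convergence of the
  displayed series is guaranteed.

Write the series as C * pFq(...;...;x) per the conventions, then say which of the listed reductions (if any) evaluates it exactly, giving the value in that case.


At argument -1: a 2F1 with upper {-\frac{3}{2}, 7}, lower {\frac{19}{2}}, scaled by C = -\frac{3}{8}. Verdict: Kummer's theorem (I3) matches (x = -1; c = \frac{19}{2} equals 1+a-b for upper {-\frac{3}{2}, 7}: listed pattern). Value: \left(-\frac{2297295}{8388608}\right) \cdot \pi.

First insight: with t_0 = -\frac{3}{8}, the two k-th powers (C = -3/8) combine into one argument.
Term ratio: r(k) = -1 * (k-\frac{3}{2}) (k+7) / [(k+\frac{19}{2}) (k+1)] - rational in k, leading ratio -1; with t_0 = -\frac{3}{8}, classification follows.


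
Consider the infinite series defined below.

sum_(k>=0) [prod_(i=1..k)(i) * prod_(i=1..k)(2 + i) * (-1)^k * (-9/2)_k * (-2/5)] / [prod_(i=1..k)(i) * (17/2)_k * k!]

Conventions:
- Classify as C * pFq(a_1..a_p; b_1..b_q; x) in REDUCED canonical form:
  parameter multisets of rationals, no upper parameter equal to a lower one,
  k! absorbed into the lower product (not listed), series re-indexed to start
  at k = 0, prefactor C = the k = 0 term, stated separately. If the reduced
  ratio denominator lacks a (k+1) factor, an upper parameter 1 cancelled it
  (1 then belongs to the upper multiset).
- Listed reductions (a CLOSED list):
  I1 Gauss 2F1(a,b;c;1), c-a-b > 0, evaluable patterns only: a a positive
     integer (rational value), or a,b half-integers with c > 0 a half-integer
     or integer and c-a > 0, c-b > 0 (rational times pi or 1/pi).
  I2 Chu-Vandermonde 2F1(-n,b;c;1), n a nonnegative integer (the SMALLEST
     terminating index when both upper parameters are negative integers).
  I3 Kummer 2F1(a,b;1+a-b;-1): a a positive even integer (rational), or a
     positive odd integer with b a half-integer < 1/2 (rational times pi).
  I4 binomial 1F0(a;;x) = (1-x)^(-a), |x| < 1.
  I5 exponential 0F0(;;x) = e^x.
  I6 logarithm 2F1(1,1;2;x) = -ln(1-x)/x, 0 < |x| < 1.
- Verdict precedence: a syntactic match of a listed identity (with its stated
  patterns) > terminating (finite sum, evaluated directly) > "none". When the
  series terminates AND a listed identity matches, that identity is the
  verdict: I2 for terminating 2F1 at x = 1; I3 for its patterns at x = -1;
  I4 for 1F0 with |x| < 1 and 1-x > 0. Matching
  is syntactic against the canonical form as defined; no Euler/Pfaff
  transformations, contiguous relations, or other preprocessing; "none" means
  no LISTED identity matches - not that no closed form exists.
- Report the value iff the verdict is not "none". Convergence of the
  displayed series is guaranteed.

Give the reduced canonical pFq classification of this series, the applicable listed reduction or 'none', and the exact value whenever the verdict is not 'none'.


The series (x = -1) is 2F1: upper {-9/2, 3}, lower {17/2}, prefactor -2/5. Verdict: the Kummer evaluation I3 fires (x = -1; c = 17/2 equals 1+a-b for upper {-9/2, 3}: listed pattern). Hence: (-9009/16384) * pi.

Key observation: t_0 being -2/5, the running product (C = -2/5) telescopes to a rising factorial.
Term ratio: r(k) = (-1) * (k-9/2) (k+3) / [(k+17/2) (k+1)] - poly over poly, x = (-1) from leading terms; C = -2/5 at k = 0.


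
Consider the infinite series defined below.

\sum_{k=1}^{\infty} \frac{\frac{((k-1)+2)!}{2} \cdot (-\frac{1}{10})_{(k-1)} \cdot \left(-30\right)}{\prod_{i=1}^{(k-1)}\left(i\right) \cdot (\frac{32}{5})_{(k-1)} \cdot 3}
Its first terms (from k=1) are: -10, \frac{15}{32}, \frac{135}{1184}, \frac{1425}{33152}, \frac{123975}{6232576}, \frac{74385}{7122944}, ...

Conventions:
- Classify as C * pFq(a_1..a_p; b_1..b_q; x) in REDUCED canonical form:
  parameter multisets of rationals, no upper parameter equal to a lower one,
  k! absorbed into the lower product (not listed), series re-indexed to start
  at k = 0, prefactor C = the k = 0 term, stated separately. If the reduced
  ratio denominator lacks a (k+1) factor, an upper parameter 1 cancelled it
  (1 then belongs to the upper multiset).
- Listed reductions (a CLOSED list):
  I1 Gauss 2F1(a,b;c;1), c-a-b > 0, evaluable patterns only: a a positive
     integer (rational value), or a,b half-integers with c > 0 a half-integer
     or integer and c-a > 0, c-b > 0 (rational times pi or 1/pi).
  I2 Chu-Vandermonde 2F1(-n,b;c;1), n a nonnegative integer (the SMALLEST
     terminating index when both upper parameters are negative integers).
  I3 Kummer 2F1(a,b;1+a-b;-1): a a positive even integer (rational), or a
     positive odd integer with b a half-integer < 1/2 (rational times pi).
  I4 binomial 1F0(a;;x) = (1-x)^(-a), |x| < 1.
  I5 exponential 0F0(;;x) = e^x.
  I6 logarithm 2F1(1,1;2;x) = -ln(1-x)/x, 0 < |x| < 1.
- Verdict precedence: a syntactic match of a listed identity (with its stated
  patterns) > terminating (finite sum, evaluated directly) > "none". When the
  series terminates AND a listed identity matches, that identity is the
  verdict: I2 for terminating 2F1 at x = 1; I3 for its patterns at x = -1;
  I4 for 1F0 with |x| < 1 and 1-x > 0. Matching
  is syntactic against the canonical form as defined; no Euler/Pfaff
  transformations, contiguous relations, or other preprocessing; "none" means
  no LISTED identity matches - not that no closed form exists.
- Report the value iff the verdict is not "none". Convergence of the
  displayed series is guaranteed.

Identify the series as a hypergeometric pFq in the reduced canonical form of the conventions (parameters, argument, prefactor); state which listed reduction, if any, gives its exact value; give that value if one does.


Key observation: x = 1 and the product of the first k integers (C = -10, x = 1) is k!.
Term ratio: r(k) = 1 * (k-\frac{1}{10}) (k+3) / [(k+\frac{32}{5}) (k+1)] - poly over poly, x = 1 from leading terms; C = -10 at k = 0.

Classification (C = -10): 2F1 with upper {-\frac{1}{10}, 3}, lower {\frac{32}{5}}, argument x = 1. Verdict: Gauss's theorem (I1) matches (x = 1: the Gamma ratio telescopes since c-a-b = 7/2 > 0 and a = 3 in Z>0). Its exact value is -\frac{1632}{175}.


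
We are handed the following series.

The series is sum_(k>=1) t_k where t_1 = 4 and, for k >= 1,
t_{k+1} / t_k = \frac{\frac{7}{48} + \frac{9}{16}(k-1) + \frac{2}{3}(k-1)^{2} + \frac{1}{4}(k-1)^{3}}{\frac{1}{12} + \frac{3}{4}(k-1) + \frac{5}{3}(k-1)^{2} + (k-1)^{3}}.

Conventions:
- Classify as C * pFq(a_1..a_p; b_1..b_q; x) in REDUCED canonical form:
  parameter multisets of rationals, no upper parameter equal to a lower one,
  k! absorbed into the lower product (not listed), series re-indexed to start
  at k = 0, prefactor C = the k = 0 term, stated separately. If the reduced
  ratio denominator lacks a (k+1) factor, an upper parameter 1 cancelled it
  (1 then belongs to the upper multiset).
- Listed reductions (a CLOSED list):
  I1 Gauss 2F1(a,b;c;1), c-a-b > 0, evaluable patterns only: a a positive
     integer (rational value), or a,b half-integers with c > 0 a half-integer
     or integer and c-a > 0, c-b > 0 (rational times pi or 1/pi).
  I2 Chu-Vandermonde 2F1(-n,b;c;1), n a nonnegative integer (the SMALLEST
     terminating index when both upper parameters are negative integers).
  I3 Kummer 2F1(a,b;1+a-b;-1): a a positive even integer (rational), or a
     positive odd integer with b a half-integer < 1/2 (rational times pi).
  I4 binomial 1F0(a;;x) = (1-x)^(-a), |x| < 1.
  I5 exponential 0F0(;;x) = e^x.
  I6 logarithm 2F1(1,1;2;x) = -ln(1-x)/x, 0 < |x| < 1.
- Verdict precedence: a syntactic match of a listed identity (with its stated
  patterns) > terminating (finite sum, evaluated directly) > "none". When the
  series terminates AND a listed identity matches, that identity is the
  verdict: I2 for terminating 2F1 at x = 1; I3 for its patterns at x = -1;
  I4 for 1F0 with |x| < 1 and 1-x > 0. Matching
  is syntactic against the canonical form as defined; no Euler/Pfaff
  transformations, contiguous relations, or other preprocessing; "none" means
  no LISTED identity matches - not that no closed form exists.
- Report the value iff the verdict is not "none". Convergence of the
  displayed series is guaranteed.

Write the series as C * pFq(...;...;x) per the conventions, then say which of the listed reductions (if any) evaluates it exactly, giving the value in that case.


Reduced: x = \frac{1}{4}, 2F1, upper = {1, \frac{7}{6}}, lower = {\frac{1}{6}}, C = 4. Verdict: no listed reduction: x = \frac{1}{4} and upper {1, \frac{7}{6}} fail every I1-I6 pattern.

The tell: x = \frac{1}{4} and the ratio is unreduced: k + 1/2 divides both sides (C = 4, x = 1/4).
Adjacent-term ratio: r(k) = \frac{1}{4} * (k+1) (k+\frac{7}{6}) / [(k+\frac{1}{6}) (k+1)] - rational; roots negated = parameters, x = \frac{1}{4}, C = 4.


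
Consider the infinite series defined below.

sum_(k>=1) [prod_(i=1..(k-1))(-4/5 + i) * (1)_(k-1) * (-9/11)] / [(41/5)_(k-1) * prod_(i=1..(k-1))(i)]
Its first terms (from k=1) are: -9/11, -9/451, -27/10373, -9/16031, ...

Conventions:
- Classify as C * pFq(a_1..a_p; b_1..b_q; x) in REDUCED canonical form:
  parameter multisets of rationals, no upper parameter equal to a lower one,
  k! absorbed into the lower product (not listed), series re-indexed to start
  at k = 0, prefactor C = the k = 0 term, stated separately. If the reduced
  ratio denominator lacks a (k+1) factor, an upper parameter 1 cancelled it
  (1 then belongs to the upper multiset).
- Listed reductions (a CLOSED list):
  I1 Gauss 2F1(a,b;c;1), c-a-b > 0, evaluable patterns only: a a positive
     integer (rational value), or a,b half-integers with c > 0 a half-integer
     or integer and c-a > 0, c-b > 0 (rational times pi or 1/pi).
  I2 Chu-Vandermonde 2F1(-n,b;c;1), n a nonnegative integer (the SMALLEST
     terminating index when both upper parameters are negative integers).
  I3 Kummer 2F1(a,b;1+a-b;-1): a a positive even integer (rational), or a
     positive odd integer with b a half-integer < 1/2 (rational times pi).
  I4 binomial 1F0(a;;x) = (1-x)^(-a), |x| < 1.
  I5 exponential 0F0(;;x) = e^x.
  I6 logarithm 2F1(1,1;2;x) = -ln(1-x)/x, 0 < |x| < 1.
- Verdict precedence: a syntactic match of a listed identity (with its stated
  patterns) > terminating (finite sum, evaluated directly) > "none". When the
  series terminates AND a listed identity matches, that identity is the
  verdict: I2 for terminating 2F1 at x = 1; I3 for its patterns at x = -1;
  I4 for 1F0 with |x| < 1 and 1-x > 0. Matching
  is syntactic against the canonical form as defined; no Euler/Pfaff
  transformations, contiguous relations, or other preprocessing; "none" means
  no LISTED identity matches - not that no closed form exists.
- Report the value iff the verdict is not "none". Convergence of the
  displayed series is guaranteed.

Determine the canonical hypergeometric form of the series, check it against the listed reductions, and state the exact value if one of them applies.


This is -9/11 * 2F1(1/5, 1; 41/5; 1) in reduced canonical form. Verdict: the Gauss summation I1 fires (x = 1: the Gamma ratio telescopes since c-a-b = 7 > 0 and a = 1 in Z>0). Hence: -324/385.

First insight: t_0 = -9/11 here, and the product of the first k integers (prefactor -9/11) is k!.
Step ratio: r(k) = 1 * (k+1/5) (k+1) / [(k+41/5) (k+1)] - rational in k. x = 1; t_0 = -9/11; negate the roots.


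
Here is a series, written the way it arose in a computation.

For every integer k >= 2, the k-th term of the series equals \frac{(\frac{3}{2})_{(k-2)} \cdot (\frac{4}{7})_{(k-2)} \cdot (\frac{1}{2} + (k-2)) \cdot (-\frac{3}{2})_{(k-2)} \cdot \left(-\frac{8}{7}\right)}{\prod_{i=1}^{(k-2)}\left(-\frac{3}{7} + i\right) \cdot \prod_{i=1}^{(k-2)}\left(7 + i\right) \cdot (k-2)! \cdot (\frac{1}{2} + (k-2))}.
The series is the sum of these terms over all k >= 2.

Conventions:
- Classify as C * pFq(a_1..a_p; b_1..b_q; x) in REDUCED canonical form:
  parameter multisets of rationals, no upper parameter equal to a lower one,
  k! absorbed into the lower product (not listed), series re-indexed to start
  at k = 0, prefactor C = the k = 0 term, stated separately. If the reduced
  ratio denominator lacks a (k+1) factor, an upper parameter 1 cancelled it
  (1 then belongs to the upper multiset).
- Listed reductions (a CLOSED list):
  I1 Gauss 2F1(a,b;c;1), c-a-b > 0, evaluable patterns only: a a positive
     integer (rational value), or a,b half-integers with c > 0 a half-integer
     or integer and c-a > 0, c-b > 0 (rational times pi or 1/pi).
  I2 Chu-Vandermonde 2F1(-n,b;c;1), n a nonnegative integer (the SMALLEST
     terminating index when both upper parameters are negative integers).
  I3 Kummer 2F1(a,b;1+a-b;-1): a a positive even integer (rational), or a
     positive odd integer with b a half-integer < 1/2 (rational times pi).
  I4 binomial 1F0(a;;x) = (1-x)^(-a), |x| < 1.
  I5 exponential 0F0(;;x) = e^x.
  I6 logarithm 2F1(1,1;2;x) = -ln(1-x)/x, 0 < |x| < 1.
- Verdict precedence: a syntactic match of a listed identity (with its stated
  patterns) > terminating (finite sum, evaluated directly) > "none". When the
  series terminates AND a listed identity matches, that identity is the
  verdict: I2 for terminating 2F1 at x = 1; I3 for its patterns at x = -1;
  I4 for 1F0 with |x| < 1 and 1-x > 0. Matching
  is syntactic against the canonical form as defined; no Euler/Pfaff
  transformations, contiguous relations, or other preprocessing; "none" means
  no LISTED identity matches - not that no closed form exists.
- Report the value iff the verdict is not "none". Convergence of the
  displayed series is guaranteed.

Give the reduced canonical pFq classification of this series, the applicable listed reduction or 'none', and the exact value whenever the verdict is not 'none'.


At argument 1: a 2F1 with upper {-\frac{3}{2}, \frac{3}{2}}, lower {8}, scaled by C = -\frac{8}{7}. Verdict: Gauss (I1, half-integer pattern) matches (x = 1; upper {-\frac{3}{2}, \frac{3}{2}} half-integers, c = 8 in the evaluable pattern). Exact value: \left(-\frac{67108864}{25270245}\right) / \pi.

Structural cue: x = 1 and the lower running product (C = -8/7, x = 1) is a rising factorial.
Ratio: r(k) = 1 * (k-\frac{3}{2}) (k+\frac{3}{2}) / [(k+8) (k+1)] - rational; roots negated = parameters, x = 1, C = -\frac{8}{7}.


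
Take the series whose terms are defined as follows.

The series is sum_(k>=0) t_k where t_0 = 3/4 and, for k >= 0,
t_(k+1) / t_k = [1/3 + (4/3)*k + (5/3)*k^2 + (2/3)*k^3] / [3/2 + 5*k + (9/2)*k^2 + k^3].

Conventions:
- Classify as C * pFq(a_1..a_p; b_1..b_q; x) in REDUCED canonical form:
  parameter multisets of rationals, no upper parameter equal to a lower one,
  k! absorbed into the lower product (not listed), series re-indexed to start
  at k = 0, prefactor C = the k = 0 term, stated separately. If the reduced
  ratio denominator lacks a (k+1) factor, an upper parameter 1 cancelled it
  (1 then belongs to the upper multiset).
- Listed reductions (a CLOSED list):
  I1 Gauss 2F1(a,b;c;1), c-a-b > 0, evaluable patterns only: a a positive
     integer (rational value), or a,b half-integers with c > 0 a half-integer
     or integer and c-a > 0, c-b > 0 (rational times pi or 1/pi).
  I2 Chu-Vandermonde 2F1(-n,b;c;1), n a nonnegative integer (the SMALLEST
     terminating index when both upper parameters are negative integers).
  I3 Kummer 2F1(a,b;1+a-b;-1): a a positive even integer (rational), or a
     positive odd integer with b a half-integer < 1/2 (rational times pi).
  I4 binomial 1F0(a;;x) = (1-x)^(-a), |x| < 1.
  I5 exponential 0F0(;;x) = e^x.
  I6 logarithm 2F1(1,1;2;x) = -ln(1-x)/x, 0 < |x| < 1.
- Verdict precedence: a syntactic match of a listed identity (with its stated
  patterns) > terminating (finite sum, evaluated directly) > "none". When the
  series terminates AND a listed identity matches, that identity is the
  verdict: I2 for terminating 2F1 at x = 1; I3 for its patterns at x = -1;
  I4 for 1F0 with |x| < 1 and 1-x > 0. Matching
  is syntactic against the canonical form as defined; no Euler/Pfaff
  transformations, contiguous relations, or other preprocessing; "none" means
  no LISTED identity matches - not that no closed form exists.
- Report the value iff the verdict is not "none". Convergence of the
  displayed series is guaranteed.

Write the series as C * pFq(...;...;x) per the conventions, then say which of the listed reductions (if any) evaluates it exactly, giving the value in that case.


x = 2/3 here; the reduced form reads 2F1, upper {1, 1}, lower {3}, C = 3/4. Verdict: no listed reduction: x = 2/3 and upper {1, 1} fail every I1-I6 pattern.

Structural cue: x = (2/3) and cancel k + 1/2 from the displayed ratio first; then C = 3/4.
Consecutive-term ratio: r(k) = (2/3) * (k+1) (k+1) / [(k+3) (k+1)] - rational in k, leading ratio (2/3); with t_0 = 3/4, classification follows.


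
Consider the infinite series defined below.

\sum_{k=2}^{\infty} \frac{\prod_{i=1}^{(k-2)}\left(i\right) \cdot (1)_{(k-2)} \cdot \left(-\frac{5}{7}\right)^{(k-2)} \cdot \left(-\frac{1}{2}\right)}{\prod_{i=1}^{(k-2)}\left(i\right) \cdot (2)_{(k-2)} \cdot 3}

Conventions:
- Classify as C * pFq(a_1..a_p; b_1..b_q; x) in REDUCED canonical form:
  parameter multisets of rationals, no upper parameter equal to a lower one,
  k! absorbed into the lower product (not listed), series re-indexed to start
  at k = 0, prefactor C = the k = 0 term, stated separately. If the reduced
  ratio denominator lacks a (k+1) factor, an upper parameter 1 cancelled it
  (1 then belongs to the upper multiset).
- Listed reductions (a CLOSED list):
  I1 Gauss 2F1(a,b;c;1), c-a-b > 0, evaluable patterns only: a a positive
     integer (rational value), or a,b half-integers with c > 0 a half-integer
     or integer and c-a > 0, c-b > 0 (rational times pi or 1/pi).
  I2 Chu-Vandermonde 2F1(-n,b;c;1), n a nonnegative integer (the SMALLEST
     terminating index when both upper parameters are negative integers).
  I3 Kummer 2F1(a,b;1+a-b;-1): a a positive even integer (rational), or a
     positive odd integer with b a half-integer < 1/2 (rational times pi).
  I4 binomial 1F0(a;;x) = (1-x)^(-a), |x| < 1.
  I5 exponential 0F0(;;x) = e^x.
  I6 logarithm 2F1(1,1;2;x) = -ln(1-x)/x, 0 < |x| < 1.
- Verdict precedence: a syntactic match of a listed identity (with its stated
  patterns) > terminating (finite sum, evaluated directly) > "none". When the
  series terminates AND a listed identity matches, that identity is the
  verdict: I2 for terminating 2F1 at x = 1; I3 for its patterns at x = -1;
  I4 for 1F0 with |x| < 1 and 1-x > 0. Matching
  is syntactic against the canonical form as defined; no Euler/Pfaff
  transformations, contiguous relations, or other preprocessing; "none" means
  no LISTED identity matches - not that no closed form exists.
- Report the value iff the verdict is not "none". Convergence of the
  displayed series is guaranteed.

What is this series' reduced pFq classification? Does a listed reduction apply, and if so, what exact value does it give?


Prefactor -\frac{1}{6}, argument -\frac{5}{7}: 2F1 with upper {1, 1} over lower {2}. Verdict: the logarithmic series (I6) applies (the logarithm: parameters (1,1;2), x = -\frac{5}{7}). Sum: \left(-\frac{7}{30}\right) \cdot \ln\left(\frac{12}{7}\right).

Key observation: with t_0 = -\frac{1}{6}, the running product (C = -1/6) telescopes to a rising factorial.
Consecutive-term ratio: r(k) = -\frac{5}{7} * (k+1) (k+1) / [(k+2) (k+1)] - rational in k. x = -\frac{5}{7}; t_0 = -\frac{1}{6}; negate the roots.


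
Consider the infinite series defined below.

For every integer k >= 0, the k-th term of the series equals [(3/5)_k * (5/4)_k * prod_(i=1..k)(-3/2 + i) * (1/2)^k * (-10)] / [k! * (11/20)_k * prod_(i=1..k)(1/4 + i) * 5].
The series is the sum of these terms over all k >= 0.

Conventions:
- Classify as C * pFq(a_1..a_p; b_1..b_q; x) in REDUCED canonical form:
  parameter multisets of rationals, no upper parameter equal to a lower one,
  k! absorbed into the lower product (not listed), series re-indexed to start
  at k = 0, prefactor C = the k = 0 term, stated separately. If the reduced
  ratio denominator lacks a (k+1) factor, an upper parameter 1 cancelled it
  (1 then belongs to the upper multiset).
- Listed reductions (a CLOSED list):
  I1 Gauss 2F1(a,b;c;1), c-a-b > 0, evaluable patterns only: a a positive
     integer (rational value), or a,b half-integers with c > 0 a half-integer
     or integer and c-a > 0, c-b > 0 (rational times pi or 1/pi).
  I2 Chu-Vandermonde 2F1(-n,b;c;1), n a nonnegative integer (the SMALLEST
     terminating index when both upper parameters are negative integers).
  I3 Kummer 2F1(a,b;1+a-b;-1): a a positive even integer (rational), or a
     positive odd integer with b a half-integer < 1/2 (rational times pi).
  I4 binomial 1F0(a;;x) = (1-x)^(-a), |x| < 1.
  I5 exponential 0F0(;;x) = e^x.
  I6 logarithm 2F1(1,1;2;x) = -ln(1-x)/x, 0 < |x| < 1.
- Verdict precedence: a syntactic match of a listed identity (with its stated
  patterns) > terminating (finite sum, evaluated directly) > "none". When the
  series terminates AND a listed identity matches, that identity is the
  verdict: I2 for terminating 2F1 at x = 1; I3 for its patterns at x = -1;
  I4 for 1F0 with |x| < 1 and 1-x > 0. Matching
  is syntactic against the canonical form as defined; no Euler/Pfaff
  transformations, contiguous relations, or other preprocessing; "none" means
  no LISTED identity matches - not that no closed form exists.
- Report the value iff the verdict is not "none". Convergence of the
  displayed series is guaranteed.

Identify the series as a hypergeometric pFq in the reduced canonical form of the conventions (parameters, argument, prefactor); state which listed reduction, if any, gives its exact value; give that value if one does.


Classification (C = -2): 2F1 with upper {-1/2, 3/5}, lower {11/20}, argument x = 1/2. Verdict: none. Every listed pattern misses the 2F1 form at 1/2, upper {-1/2, 3/5}.

Key step: x = (1/2) and the lower running product (C = -2, x = 1/2) is a rising factorial.
Step ratio: r(k) = (1/2) * (k-1/2) (k+3/5) / [(k+11/20) (k+1)] - poly over poly, x = (1/2) from leading terms; C = -2 at k = 0.


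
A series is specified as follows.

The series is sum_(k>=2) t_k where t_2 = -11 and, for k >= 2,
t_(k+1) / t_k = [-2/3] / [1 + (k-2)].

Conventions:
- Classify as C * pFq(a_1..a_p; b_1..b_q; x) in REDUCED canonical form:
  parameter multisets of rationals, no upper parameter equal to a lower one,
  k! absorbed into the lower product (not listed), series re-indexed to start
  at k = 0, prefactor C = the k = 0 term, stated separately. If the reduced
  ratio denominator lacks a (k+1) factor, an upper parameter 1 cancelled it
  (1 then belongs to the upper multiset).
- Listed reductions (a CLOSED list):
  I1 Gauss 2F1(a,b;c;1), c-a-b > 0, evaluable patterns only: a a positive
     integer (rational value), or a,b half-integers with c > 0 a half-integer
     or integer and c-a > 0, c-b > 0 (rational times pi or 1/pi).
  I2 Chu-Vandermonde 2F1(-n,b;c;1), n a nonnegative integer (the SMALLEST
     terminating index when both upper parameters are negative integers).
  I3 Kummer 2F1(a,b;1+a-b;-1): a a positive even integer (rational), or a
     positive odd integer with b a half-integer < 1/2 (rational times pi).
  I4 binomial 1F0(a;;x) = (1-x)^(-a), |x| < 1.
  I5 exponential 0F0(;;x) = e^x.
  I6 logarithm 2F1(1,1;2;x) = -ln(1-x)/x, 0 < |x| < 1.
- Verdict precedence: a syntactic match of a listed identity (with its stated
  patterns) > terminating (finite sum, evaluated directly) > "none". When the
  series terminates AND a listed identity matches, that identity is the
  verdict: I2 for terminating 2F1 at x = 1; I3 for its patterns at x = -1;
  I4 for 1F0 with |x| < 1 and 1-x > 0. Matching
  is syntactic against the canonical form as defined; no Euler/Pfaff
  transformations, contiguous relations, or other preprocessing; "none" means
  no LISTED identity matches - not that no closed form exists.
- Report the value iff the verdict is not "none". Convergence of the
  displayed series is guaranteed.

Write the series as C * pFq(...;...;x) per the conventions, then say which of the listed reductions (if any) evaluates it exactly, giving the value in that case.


Reduced: x = -2/3, 0F0, upper = {-}, lower = {-}, C = -11. Verdict: this is the exponential series (I5) (the 0F0 exponential series at x = -2/3). Hence: (-11) * e^(-2/3).

First insight: t_0 being -11, roots of the ratio polynomials (prefactor -11) are the negated parameters.
Ratio: r(k) = (-2/3) * 1 / [(k+1)] - rational in k. x = (-2/3); t_0 = -11; negate the roots.


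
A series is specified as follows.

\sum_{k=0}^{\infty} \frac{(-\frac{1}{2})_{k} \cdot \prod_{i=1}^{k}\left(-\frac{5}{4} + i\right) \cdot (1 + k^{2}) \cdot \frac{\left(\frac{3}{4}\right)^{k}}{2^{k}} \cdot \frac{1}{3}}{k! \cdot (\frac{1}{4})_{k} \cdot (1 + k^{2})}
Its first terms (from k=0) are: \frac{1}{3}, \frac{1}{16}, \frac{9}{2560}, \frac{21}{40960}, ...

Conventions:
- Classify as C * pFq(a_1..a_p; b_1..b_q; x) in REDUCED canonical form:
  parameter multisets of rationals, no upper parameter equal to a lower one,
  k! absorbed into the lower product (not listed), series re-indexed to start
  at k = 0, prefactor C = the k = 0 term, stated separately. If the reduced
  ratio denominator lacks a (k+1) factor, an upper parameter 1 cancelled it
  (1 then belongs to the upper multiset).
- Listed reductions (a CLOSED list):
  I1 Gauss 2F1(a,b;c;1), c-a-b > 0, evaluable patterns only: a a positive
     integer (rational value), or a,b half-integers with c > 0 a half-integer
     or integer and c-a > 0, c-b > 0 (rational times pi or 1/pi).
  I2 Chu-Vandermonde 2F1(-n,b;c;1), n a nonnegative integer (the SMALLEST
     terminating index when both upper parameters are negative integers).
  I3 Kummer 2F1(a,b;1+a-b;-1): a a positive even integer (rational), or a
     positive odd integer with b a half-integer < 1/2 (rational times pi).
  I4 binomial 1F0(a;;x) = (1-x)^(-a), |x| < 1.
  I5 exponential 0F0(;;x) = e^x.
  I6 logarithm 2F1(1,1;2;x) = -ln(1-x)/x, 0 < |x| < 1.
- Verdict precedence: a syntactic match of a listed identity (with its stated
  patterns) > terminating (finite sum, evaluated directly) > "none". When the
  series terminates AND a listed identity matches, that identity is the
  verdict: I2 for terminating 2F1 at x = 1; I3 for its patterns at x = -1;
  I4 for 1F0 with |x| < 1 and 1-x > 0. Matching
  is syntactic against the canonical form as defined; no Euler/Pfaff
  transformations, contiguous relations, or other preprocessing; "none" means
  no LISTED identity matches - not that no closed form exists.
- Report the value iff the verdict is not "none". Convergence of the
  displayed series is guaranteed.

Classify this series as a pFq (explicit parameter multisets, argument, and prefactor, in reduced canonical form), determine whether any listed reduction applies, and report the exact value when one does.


First insight: x = \frac{3}{8} and striking the common factor k^2 + 1 reduces the term (prefactor 1/3).
Step ratio: r(k) = \frac{3}{8} * (k-\frac{1}{2}) (k-\frac{1}{4}) / [(k+\frac{1}{4}) (k+1)] ; factor over Q: parameters, x = \frac{3}{8}, and C = \frac{1}{3}.

The series (x = \frac{3}{8}) is 2F1: upper {-\frac{1}{2}, -\frac{1}{4}}, lower {\frac{1}{4}}, prefactor \frac{1}{3}. Verdict: none here - no I1-I6 shape fits x = \frac{3}{8} with lower {\frac{1}{4}}.
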